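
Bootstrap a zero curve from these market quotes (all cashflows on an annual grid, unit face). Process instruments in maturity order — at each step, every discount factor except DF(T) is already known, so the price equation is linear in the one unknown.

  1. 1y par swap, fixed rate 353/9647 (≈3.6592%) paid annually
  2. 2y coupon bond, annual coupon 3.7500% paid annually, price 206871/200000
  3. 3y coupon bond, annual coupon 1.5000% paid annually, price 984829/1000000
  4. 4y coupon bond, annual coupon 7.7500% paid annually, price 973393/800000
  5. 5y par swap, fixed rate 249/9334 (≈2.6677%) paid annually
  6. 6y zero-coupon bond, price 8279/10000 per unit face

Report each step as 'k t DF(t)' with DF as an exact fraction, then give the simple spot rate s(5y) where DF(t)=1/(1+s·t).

step 1 [1y] swap r/1=353/9647: DF=(1 − 353/9647·(0))/(1+353/9647) = 9647/10000 ≈ 0.964700
step 2 [2y] bond c/1=3/80: DF=(206871/200000 − 3/80·(0.964700))/(1+3/80) = 9621/10000 ≈ 0.962100
step 3 [3y] bond c/1=3/200: DF=(984829/1000000 − 3/200·(0.964700+0.962100))/(1+3/200) = 4709/5000 ≈ 0.941800
step 4 [4y] bond c/1=31/400: DF=(973393/800000 − 31/400·(0.964700+0.962100+0.941800))/(1+31/400) = 9229/10000 ≈ 0.922900
step 5 [5y] swap r/1=249/9334: DF=(1 − 249/9334·(0.964700+0.962100+0.941800+0.922900))/(1+249/9334) = 1751/2000 ≈ 0.875500
step 6 [6y] zero: DF = P = 8279/10000 ≈ 0.827900

1 1 9647/10000
2 2 9621/10000
3 3 4709/5000
4 4 9229/10000
5 5 1751/2000
6 6 8279/10000
s(5y) = (1/(1751/2000) − 1)/(5) = 249/8755 ≈ 2.8441%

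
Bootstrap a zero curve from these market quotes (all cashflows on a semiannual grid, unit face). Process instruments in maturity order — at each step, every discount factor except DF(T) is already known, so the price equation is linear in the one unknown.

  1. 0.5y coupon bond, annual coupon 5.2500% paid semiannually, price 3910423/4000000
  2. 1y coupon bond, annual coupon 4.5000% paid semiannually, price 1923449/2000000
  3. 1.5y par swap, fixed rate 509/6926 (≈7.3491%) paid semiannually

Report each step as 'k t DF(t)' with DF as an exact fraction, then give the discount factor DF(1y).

step 1 [0.5y] bond c/2=21/800: DF=(3910423/4000000 − 21/800·(0))/(1+21/800) = 4763/5000 ≈ 0.952600
step 2 [1y] bond c/2=9/400: DF=(1923449/2000000 − 9/400·(0.952600))/(1+9/400) = 2299/2500 ≈ 0.919600
step 3 [1.5y] swap r/2=509/13852: DF=(1 − 509/13852·(0.952600+0.919600))/(1+509/13852) = 4491/5000 ≈ 0.898200

1 1/2 4763/5000
2 1 2299/2500
3 3/2 4491/5000
DF(1y) = 2299/2500 ≈ 0.919600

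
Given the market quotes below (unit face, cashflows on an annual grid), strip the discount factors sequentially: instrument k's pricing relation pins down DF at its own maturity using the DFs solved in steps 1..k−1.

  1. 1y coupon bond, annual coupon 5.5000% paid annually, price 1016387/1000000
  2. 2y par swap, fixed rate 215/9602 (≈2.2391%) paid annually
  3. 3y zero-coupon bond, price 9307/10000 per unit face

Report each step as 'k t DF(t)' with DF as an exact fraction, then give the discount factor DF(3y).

step 1 [1y] bond c/1=11/200: DF=(1016387/1000000 − 11/200·(0))/(1+11/200) = 4817/5000 ≈ 0.963400
step 2 [2y] swap r/1=215/9602: DF=(1 − 215/9602·(0.963400))/(1+215/9602) = 957/1000 ≈ 0.957000
step 3 [3y] zero: DF = P = 9307/10000 ≈ 0.930700

1 1 4817/5000
2 2 957/1000
3 3 9307/10000
DF(3y) = 9307/10000 ≈ 0.930700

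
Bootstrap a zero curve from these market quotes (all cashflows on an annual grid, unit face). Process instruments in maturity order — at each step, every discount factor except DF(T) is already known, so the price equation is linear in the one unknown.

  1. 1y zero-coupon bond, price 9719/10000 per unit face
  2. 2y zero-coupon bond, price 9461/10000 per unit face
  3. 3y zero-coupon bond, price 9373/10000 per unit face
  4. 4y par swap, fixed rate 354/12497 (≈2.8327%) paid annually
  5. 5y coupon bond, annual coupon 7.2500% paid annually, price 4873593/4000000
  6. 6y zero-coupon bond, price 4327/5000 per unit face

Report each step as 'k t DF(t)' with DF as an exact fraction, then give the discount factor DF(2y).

1 1 9719/10000
2 2 9461/10000
3 3 9373/10000
4 4 4469/5000
5 5 4413/5000
6 6 4327/5000
DF(2y) = 9461/10000 ≈ 0.946100

step 1 [1y] zero: DF = P = 9719/10000 ≈ 0.971900
step 2 [2y] zero: DF = P = 9461/10000 ≈ 0.946100
step 3 [3y] zero: DF = P = 9373/10000 ≈ 0.937300
step 4 [4y] swap r/1=354/12497: DF=(1 − 354/12497·(0.971900+0.946100+0.937300))/(1+354/12497) = 4469/5000 ≈ 0.893800
step 5 [5y] bond c/1=29/400: DF=(4873593/4000000 − 29/400·(0.971900+0.946100+0.937300+0.893800))/(1+29/400) = 4413/5000 ≈ 0.882600
step 6 [6y] zero: DF = P = 4327/5000 ≈ 0.865400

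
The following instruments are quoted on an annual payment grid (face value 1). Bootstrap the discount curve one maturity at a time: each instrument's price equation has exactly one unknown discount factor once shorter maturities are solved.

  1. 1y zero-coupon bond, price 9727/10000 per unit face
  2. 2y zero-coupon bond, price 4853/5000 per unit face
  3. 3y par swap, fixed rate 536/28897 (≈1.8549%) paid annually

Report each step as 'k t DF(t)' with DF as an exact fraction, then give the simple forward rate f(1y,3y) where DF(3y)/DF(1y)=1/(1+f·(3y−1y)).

step 1 [1y] zero: DF = P = 9727/10000 ≈ 0.972700
step 2 [2y] zero: DF = P = 4853/5000 ≈ 0.970600
step 3 [3y] swap r/1=536/28897: DF=(1 − 536/28897·(0.972700+0.970600))/(1+536/28897) = 1183/1250 ≈ 0.946400

1 1 9727/10000
2 2 4853/5000
3 3 1183/1250
f(1y,3y) = ((9727/10000)/(1183/1250) − 1)/(2) = 263/18928 ≈ 1.3895%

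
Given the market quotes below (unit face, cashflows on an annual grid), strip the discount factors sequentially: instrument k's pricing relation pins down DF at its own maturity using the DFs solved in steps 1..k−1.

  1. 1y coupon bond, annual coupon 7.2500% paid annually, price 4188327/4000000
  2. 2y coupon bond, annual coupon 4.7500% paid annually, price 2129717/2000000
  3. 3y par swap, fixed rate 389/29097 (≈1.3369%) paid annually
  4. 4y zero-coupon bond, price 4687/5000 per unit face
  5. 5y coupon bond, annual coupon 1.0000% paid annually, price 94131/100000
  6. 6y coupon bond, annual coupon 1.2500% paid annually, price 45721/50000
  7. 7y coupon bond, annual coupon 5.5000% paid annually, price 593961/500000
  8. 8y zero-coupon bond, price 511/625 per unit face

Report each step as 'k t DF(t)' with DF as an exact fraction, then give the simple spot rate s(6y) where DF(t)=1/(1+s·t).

step 1 [1y] bond c/1=29/400: DF=(4188327/4000000 − 29/400·(0))/(1+29/400) = 9763/10000 ≈ 0.976300
step 2 [2y] bond c/1=19/400: DF=(2129717/2000000 − 19/400·(0.976300))/(1+19/400) = 9723/10000 ≈ 0.972300
step 3 [3y] swap r/1=389/29097: DF=(1 − 389/29097·(0.976300+0.972300))/(1+389/29097) = 9611/10000 ≈ 0.961100
step 4 [4y] zero: DF = P = 4687/5000 ≈ 0.937400
step 5 [5y] bond c/1=1/100: DF=(94131/100000 − 1/100·(0.976300+0.972300+0.961100+0.937400))/(1+1/100) = 8939/10000 ≈ 0.893900
step 6 [6y] bond c/1=1/80: DF=(45721/50000 − 1/80·(0.976300+0.972300+0.961100+0.937400+0.893900))/(1+1/80) = 4223/5000 ≈ 0.844600
step 7 [7y] bond c/1=11/200: DF=(593961/500000 − 11/200·(0.976300+0.972300+0.961100+0.937400+0.893900+0.844600))/(1+11/200) = 2087/2500 ≈ 0.834800
step 8 [8y] zero: DF = P = 511/625 ≈ 0.817600

1 1 9763/10000
2 2 9723/10000
3 3 9611/10000
4 4 4687/5000
5 5 8939/10000
6 6 4223/5000
7 7 2087/2500
8 8 511/625
s(6y) = (1/(4223/5000) − 1)/(6) = 259/8446 ≈ 3.0665%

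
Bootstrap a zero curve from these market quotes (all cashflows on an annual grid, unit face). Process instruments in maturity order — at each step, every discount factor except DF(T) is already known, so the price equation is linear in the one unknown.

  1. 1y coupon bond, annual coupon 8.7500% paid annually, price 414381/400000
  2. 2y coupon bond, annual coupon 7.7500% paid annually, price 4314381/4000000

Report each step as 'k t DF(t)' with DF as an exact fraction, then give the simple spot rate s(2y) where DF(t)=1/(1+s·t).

1 1 4763/5000
2 2 373/400
s(2y) = (1/(373/400) − 1)/(2) = 27/746 ≈ 3.6193%

step 1 [1y] bond c/1=7/80: DF=(414381/400000 − 7/80·(0))/(1+7/80) = 4763/5000 ≈ 0.952600
step 2 [2y] bond c/1=31/400: DF=(4314381/4000000 − 31/400·(0.952600))/(1+31/400) = 373/400 ≈ 0.932500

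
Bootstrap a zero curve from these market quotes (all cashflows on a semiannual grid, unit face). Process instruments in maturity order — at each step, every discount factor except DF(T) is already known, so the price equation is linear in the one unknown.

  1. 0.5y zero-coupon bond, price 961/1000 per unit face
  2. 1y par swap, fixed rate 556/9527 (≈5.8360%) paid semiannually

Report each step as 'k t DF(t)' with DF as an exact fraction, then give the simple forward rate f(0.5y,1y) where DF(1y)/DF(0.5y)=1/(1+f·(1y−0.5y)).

step 1 [0.5y] zero: DF = P = 961/1000 ≈ 0.961000
step 2 [1y] swap r/2=278/9527: DF=(1 − 278/9527·(0.961000))/(1+278/9527) = 2361/2500 ≈ 0.944400

1 1/2 961/1000
2 1 2361/2500
f(0.5y,1y) = ((961/1000)/(2361/2500) − 1)/(1/2) = 83/2361 ≈ 3.5155%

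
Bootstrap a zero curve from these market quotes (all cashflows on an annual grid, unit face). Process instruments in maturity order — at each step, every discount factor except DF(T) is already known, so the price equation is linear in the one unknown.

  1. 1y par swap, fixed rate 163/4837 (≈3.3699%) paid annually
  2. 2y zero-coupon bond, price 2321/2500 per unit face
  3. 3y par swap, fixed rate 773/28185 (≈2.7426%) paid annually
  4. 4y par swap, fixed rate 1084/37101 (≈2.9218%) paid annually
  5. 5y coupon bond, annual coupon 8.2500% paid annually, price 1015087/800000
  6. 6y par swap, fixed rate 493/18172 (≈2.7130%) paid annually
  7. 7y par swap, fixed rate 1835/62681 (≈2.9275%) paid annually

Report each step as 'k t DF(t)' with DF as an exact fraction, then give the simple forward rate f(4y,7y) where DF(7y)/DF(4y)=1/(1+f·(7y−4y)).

step 1 [1y] swap r/1=163/4837: DF=(1 − 163/4837·(0))/(1+163/4837) = 4837/5000 ≈ 0.967400
step 2 [2y] zero: DF = P = 2321/2500 ≈ 0.928400
step 3 [3y] swap r/1=773/28185: DF=(1 − 773/28185·(0.967400+0.928400))/(1+773/28185) = 9227/10000 ≈ 0.922700
step 4 [4y] swap r/1=1084/37101: DF=(1 − 1084/37101·(0.967400+0.928400+0.922700))/(1+1084/37101) = 2229/2500 ≈ 0.891600
step 5 [5y] bond c/1=33/400: DF=(1015087/800000 − 33/400·(0.967400+0.928400+0.922700+0.891600))/(1+33/400) = 4447/5000 ≈ 0.889400
step 6 [6y] swap r/1=493/18172: DF=(1 − 493/18172·(0.967400+0.928400+0.922700+0.891600+0.889400))/(1+493/18172) = 8521/10000 ≈ 0.852100
step 7 [7y] swap r/1=1835/62681: DF=(1 − 1835/62681·(0.967400+0.928400+0.922700+0.891600+0.889400+0.852100))/(1+1835/62681) = 1633/2000 ≈ 0.816500

1 1 4837/5000
2 2 2321/2500
3 3 9227/10000
4 4 2229/2500
5 5 4447/5000
6 6 8521/10000
7 7 1633/2000
f(4y,7y) = ((2229/2500)/(1633/2000) − 1)/(3) = 751/24495 ≈ 3.0659%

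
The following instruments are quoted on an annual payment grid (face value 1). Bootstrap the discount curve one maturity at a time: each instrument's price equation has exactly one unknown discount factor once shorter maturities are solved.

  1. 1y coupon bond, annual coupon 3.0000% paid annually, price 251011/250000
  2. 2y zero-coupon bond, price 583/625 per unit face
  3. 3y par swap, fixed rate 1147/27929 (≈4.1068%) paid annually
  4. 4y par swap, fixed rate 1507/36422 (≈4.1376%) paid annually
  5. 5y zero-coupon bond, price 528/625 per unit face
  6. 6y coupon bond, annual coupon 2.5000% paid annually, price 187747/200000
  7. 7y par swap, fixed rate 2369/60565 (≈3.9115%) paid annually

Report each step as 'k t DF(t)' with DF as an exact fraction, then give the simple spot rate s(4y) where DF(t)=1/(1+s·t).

step 1 [1y] bond c/1=3/100: DF=(251011/250000 − 3/100·(0))/(1+3/100) = 2437/2500 ≈ 0.974800
step 2 [2y] zero: DF = P = 583/625 ≈ 0.932800
step 3 [3y] swap r/1=1147/27929: DF=(1 − 1147/27929·(0.974800+0.932800))/(1+1147/27929) = 8853/10000 ≈ 0.885300
step 4 [4y] swap r/1=1507/36422: DF=(1 − 1507/36422·(0.974800+0.932800+0.885300))/(1+1507/36422) = 8493/10000 ≈ 0.849300
step 5 [5y] zero: DF = P = 528/625 ≈ 0.844800
step 6 [6y] bond c/1=1/40: DF=(187747/200000 − 1/40·(0.974800+0.932800+0.885300+0.849300+0.844800))/(1+1/40) = 504/625 ≈ 0.806400
step 7 [7y] swap r/1=2369/60565: DF=(1 − 2369/60565·(0.974800+0.932800+0.885300+0.849300+0.844800+0.806400))/(1+2369/60565) = 7631/10000 ≈ 0.763100

1 1 2437/2500
2 2 583/625
3 3 8853/10000
4 4 8493/10000
5 5 528/625
6 6 504/625
7 7 7631/10000
s(4y) = (1/(8493/10000) − 1)/(4) = 1507/33972 ≈ 4.4360%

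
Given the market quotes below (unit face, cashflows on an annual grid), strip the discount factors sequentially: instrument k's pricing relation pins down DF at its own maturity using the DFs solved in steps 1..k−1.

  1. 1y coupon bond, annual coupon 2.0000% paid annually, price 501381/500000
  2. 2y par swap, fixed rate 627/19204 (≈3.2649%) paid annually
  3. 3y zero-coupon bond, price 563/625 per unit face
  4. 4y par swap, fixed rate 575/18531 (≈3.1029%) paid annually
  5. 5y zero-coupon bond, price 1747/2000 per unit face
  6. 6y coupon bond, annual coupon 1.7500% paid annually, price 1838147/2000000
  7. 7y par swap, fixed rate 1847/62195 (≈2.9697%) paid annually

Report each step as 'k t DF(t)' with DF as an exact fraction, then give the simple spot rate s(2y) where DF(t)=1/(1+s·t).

1 1 9831/10000
2 2 9373/10000
3 3 563/625
4 4 177/200
5 5 1747/2000
6 6 1649/2000
7 7 8153/10000
s(2y) = (1/(9373/10000) − 1)/(2) = 627/18746 ≈ 3.3447%

step 1 [1y] bond c/1=1/50: DF=(501381/500000 − 1/50·(0))/(1+1/50) = 9831/10000 ≈ 0.983100
step 2 [2y] swap r/1=627/19204: DF=(1 − 627/19204·(0.983100))/(1+627/19204) = 9373/10000 ≈ 0.937300
step 3 [3y] zero: DF = P = 563/625 ≈ 0.900800
step 4 [4y] swap r/1=575/18531: DF=(1 − 575/18531·(0.983100+0.937300+0.900800))/(1+575/18531) = 177/200 ≈ 0.885000
step 5 [5y] zero: DF = P = 1747/2000 ≈ 0.873500
step 6 [6y] bond c/1=7/400: DF=(1838147/2000000 − 7/400·(0.983100+0.937300+0.900800+0.885000+0.873500))/(1+7/400) = 1649/2000 ≈ 0.824500
step 7 [7y] swap r/1=1847/62195: DF=(1 − 1847/62195·(0.983100+0.937300+0.900800+0.885000+0.873500+0.824500))/(1+1847/62195) = 8153/10000 ≈ 0.815300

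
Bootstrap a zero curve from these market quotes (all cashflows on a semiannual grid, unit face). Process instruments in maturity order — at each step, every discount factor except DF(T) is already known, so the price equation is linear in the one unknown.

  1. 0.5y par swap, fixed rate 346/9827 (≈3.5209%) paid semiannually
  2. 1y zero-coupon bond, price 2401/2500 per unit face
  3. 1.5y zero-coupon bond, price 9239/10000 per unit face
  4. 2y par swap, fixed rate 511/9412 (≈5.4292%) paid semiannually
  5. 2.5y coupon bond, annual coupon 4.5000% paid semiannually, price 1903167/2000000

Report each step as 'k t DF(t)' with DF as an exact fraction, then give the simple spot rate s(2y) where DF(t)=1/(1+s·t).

1 1/2 9827/10000
2 1 2401/2500
3 3/2 9239/10000
4 2 4489/5000
5 5/2 4239/5000
s(2y) = (1/(4489/5000) − 1)/(2) = 511/8978 ≈ 5.6917%

step 1 [0.5y] swap r/2=173/9827: DF=(1 − 173/9827·(0))/(1+173/9827) = 9827/10000 ≈ 0.982700
step 2 [1y] zero: DF = P = 2401/2500 ≈ 0.960400
step 3 [1.5y] zero: DF = P = 9239/10000 ≈ 0.923900
step 4 [2y] swap r/2=511/18824: DF=(1 − 511/18824·(0.982700+0.960400+0.923900))/(1+511/18824) = 4489/5000 ≈ 0.897800
step 5 [2.5y] bond c/2=9/400: DF=(1903167/2000000 − 9/400·(0.982700+0.960400+0.923900+0.897800))/(1+9/400) = 4239/5000 ≈ 0.847800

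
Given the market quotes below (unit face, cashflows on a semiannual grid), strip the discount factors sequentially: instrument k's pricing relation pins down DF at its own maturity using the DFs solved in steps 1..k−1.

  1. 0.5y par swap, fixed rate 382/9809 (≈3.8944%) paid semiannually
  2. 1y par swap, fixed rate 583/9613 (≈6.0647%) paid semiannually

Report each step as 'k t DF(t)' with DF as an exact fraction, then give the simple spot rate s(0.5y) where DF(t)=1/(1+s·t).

1 1/2 9809/10000
2 1 9417/10000
s(0.5y) = (1/(9809/10000) − 1)/(1/2) = 382/9809 ≈ 3.8944%

step 1 [0.5y] swap r/2=191/9809: DF=(1 − 191/9809·(0))/(1+191/9809) = 9809/10000 ≈ 0.980900
step 2 [1y] swap r/2=583/19226: DF=(1 − 583/19226·(0.980900))/(1+583/19226) = 9417/10000 ≈ 0.941700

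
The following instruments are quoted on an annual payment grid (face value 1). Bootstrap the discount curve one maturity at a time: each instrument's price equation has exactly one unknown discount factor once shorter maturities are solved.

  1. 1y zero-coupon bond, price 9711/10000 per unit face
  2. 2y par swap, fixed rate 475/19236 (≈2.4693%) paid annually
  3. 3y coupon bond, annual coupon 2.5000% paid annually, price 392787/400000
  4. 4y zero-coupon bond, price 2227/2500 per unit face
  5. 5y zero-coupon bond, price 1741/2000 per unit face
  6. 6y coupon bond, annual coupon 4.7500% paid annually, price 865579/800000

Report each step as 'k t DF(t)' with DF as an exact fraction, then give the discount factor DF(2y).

1 1 9711/10000
2 2 381/400
3 3 9111/10000
4 4 2227/2500
5 5 1741/2000
6 6 1649/2000
DF(2y) = 381/400 ≈ 0.952500

step 1 [1y] zero: DF = P = 9711/10000 ≈ 0.971100
step 2 [2y] swap r/1=475/19236: DF=(1 − 475/19236·(0.971100))/(1+475/19236) = 381/400 ≈ 0.952500
step 3 [3y] bond c/1=1/40: DF=(392787/400000 − 1/40·(0.971100+0.952500))/(1+1/40) = 9111/10000 ≈ 0.911100
step 4 [4y] zero: DF = P = 2227/2500 ≈ 0.890800
step 5 [5y] zero: DF = P = 1741/2000 ≈ 0.870500
step 6 [6y] bond c/1=19/400: DF=(865579/800000 − 19/400·(0.971100+0.952500+0.911100+0.890800+0.870500))/(1+19/400) = 1649/2000 ≈ 0.824500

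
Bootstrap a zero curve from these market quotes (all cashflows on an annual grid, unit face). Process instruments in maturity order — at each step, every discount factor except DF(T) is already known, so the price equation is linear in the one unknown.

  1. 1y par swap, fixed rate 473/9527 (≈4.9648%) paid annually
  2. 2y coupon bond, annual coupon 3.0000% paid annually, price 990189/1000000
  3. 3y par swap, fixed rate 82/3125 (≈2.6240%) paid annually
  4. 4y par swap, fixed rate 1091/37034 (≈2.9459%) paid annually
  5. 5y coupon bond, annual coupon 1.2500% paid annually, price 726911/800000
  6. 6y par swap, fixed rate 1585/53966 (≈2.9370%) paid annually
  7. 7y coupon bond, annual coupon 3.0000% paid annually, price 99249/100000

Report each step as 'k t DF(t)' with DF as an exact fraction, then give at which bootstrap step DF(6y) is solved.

1 1 9527/10000
2 2 1167/1250
3 3 4631/5000
4 4 8909/10000
5 5 8517/10000
6 6 1683/2000
7 7 504/625
DF(6y) is solved at step 6

step 1 [1y] swap r/1=473/9527: DF=(1 − 473/9527·(0))/(1+473/9527) = 9527/10000 ≈ 0.952700
step 2 [2y] bond c/1=3/100: DF=(990189/1000000 − 3/100·(0.952700))/(1+3/100) = 1167/1250 ≈ 0.933600
step 3 [3y] swap r/1=82/3125: DF=(1 − 82/3125·(0.952700+0.933600))/(1+82/3125) = 4631/5000 ≈ 0.926200
step 4 [4y] swap r/1=1091/37034: DF=(1 − 1091/37034·(0.952700+0.933600+0.926200))/(1+1091/37034) = 8909/10000 ≈ 0.890900
step 5 [5y] bond c/1=1/80: DF=(726911/800000 − 1/80·(0.952700+0.933600+0.926200+0.890900))/(1+1/80) = 8517/10000 ≈ 0.851700
step 6 [6y] swap r/1=1585/53966: DF=(1 − 1585/53966·(0.952700+0.933600+0.926200+0.890900+0.851700))/(1+1585/53966) = 1683/2000 ≈ 0.841500
step 7 [7y] bond c/1=3/100: DF=(99249/100000 − 3/100·(0.952700+0.933600+0.926200+0.890900+0.851700+0.841500))/(1+3/100) = 504/625 ≈ 0.806400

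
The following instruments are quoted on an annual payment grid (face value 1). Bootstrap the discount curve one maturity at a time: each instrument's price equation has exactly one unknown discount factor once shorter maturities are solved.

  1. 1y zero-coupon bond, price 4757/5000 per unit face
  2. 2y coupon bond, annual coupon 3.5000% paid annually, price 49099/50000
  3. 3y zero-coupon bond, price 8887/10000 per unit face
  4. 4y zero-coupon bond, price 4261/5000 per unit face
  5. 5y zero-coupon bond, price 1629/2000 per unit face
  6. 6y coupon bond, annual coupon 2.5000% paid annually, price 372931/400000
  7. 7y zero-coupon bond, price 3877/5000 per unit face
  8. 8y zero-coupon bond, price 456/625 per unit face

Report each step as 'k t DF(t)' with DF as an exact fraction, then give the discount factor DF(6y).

1 1 4757/5000
2 2 4583/5000
3 3 8887/10000
4 4 4261/5000
5 5 1629/2000
6 6 8017/10000
7 7 3877/5000
8 8 456/625
DF(6y) = 8017/10000 ≈ 0.801700

step 1 [1y] zero: DF = P = 4757/5000 ≈ 0.951400
step 2 [2y] bond c/1=7/200: DF=(49099/50000 − 7/200·(0.951400))/(1+7/200) = 4583/5000 ≈ 0.916600
step 3 [3y] zero: DF = P = 8887/10000 ≈ 0.888700
step 4 [4y] zero: DF = P = 4261/5000 ≈ 0.852200
step 5 [5y] zero: DF = P = 1629/2000 ≈ 0.814500
step 6 [6y] bond c/1=1/40: DF=(372931/400000 − 1/40·(0.951400+0.916600+0.888700+0.852200+0.814500))/(1+1/40) = 8017/10000 ≈ 0.801700
step 7 [7y] zero: DF = P = 3877/5000 ≈ 0.775400
step 8 [8y] zero: DF = P = 456/625 ≈ 0.729600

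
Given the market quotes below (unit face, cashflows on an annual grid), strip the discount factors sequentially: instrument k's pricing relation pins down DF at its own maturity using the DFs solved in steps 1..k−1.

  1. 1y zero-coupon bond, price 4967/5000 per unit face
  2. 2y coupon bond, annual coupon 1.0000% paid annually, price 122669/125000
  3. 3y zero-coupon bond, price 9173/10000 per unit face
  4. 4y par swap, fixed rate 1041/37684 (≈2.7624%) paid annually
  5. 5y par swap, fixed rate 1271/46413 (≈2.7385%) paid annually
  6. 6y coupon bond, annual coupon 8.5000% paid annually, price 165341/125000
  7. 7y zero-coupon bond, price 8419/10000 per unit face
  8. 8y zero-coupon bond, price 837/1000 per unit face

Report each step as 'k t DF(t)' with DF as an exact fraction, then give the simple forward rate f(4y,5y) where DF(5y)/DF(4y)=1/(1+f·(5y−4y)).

1 1 4967/5000
2 2 4809/5000
3 3 9173/10000
4 4 8959/10000
5 5 8729/10000
6 6 1711/2000
7 7 8419/10000
8 8 837/1000
f(4y,5y) = ((8959/10000)/(8729/10000) − 1)/(1) = 230/8729 ≈ 2.6349%

step 1 [1y] zero: DF = P = 4967/5000 ≈ 0.993400
step 2 [2y] bond c/1=1/100: DF=(122669/125000 − 1/100·(0.993400))/(1+1/100) = 4809/5000 ≈ 0.961800
step 3 [3y] zero: DF = P = 9173/10000 ≈ 0.917300
step 4 [4y] swap r/1=1041/37684: DF=(1 − 1041/37684·(0.993400+0.961800+0.917300))/(1+1041/37684) = 8959/10000 ≈ 0.895900
step 5 [5y] swap r/1=1271/46413: DF=(1 − 1271/46413·(0.993400+0.961800+0.917300+0.895900))/(1+1271/46413) = 8729/10000 ≈ 0.872900
step 6 [6y] bond c/1=17/200: DF=(165341/125000 − 17/200·(0.993400+0.961800+0.917300+0.895900+0.872900))/(1+17/200) = 1711/2000 ≈ 0.855500
step 7 [7y] zero: DF = P = 8419/10000 ≈ 0.841900
step 8 [8y] zero: DF = P = 837/1000 ≈ 0.837000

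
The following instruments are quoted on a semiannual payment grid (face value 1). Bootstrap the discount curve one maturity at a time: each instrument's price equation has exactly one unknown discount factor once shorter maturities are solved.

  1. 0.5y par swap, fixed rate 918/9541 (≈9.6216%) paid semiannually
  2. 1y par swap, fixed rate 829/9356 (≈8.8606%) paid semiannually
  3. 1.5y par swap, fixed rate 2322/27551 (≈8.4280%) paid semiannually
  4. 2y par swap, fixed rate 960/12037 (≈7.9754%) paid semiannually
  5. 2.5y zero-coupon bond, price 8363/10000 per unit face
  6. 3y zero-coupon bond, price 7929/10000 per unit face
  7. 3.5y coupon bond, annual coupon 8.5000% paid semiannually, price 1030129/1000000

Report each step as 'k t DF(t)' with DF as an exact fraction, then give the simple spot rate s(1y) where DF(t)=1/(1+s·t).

step 1 [0.5y] swap r/2=459/9541: DF=(1 − 459/9541·(0))/(1+459/9541) = 9541/10000 ≈ 0.954100
step 2 [1y] swap r/2=829/18712: DF=(1 − 829/18712·(0.954100))/(1+829/18712) = 9171/10000 ≈ 0.917100
step 3 [1.5y] swap r/2=1161/27551: DF=(1 − 1161/27551·(0.954100+0.917100))/(1+1161/27551) = 8839/10000 ≈ 0.883900
step 4 [2y] swap r/2=480/12037: DF=(1 − 480/12037·(0.954100+0.917100+0.883900))/(1+480/12037) = 107/125 ≈ 0.856000
step 5 [2.5y] zero: DF = P = 8363/10000 ≈ 0.836300
step 6 [3y] zero: DF = P = 7929/10000 ≈ 0.792900
step 7 [3.5y] bond c/2=17/400: DF=(1030129/1000000 − 17/400·(0.954100+0.917100+0.883900+0.856000+0.836300+0.792900))/(1+17/400) = 1549/2000 ≈ 0.774500

1 1/2 9541/10000
2 1 9171/10000
3 3/2 8839/10000
4 2 107/125
5 5/2 8363/10000
6 3 7929/10000
7 7/2 1549/2000
s(1y) = (1/(9171/10000) − 1)/(1) = 829/9171 ≈ 9.0394%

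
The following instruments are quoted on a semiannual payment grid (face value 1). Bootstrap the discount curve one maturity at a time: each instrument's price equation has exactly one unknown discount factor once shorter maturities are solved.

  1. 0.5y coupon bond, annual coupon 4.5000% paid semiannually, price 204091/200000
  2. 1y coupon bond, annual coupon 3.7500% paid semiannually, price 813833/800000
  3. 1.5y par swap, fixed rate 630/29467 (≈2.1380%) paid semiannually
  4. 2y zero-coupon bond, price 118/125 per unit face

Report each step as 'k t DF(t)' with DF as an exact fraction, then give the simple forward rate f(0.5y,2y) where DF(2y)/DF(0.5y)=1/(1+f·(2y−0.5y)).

step 1 [0.5y] bond c/2=9/400: DF=(204091/200000 − 9/400·(0))/(1+9/400) = 499/500 ≈ 0.998000
step 2 [1y] bond c/2=3/160: DF=(813833/800000 − 3/160·(0.998000))/(1+3/160) = 4901/5000 ≈ 0.980200
step 3 [1.5y] swap r/2=315/29467: DF=(1 − 315/29467·(0.998000+0.980200))/(1+315/29467) = 1937/2000 ≈ 0.968500
step 4 [2y] zero: DF = P = 118/125 ≈ 0.944000

1 1/2 499/500
2 1 4901/5000
3 3/2 1937/2000
4 2 118/125
f(0.5y,2y) = ((499/500)/(118/125) − 1)/(3/2) = 9/236 ≈ 3.8136%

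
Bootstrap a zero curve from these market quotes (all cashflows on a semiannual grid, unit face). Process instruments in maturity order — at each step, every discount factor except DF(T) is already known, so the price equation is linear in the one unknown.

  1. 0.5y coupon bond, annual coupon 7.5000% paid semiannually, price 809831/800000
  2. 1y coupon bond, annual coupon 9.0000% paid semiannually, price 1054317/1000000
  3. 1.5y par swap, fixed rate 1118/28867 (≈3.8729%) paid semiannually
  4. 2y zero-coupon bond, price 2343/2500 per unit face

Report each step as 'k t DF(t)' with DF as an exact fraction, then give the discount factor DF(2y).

step 1 [0.5y] bond c/2=3/80: DF=(809831/800000 − 3/80·(0))/(1+3/80) = 9757/10000 ≈ 0.975700
step 2 [1y] bond c/2=9/200: DF=(1054317/1000000 − 9/200·(0.975700))/(1+9/200) = 9669/10000 ≈ 0.966900
step 3 [1.5y] swap r/2=559/28867: DF=(1 − 559/28867·(0.975700+0.966900))/(1+559/28867) = 9441/10000 ≈ 0.944100
step 4 [2y] zero: DF = P = 2343/2500 ≈ 0.937200

1 1/2 9757/10000
2 1 9669/10000
3 3/2 9441/10000
4 2 2343/2500
DF(2y) = 2343/2500 ≈ 0.937200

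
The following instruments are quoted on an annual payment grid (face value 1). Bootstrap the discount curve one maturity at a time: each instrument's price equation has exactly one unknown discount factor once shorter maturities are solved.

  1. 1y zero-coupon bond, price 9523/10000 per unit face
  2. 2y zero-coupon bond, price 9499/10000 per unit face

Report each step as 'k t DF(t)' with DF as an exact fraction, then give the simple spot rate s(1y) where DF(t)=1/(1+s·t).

step 1 [1y] zero: DF = P = 9523/10000 ≈ 0.952300
step 2 [2y] zero: DF = P = 9499/10000 ≈ 0.949900

1 1 9523/10000
2 2 9499/10000
s(1y) = (1/(9523/10000) − 1)/(1) = 477/9523 ≈ 5.0089%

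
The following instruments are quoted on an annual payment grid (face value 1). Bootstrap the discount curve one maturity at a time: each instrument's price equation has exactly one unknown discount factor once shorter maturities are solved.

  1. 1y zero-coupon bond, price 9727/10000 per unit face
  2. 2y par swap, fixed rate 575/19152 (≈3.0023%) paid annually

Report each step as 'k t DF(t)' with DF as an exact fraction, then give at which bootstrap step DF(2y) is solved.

step 1 [1y] zero: DF = P = 9727/10000 ≈ 0.972700
step 2 [2y] swap r/1=575/19152: DF=(1 − 575/19152·(0.972700))/(1+575/19152) = 377/400 ≈ 0.942500

1 1 9727/10000
2 2 377/400
DF(2y) is solved at step 2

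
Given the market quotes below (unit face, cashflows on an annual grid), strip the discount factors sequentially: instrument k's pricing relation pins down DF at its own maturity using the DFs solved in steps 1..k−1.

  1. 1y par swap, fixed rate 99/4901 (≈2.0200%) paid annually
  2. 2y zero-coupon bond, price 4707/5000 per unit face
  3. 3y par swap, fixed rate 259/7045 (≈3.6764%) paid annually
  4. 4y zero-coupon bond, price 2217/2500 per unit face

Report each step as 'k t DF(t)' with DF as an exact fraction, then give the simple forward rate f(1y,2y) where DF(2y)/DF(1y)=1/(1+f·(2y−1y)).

step 1 [1y] swap r/1=99/4901: DF=(1 − 99/4901·(0))/(1+99/4901) = 4901/5000 ≈ 0.980200
step 2 [2y] zero: DF = P = 4707/5000 ≈ 0.941400
step 3 [3y] swap r/1=259/7045: DF=(1 − 259/7045·(0.980200+0.941400))/(1+259/7045) = 2241/2500 ≈ 0.896400
step 4 [4y] zero: DF = P = 2217/2500 ≈ 0.886800

1 1 4901/5000
2 2 4707/5000
3 3 2241/2500
4 4 2217/2500
f(1y,2y) = ((4901/5000)/(4707/5000) − 1)/(1) = 194/4707 ≈ 4.1215%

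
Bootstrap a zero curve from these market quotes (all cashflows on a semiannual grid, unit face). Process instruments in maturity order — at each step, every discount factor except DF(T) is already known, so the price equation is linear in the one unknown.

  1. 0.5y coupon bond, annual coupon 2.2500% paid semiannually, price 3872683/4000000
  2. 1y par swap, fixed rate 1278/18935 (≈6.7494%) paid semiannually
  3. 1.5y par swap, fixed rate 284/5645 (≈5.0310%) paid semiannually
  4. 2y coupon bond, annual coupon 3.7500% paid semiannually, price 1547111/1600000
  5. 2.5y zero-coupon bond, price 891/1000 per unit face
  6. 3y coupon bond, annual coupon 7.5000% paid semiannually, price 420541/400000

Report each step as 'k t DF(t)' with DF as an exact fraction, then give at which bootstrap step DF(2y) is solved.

1 1/2 4787/5000
2 1 9361/10000
3 3/2 929/1000
4 2 2243/2500
5 5/2 891/1000
6 3 8467/10000
DF(2y) is solved at step 4

step 1 [0.5y] bond c/2=9/800: DF=(3872683/4000000 − 9/800·(0))/(1+9/800) = 4787/5000 ≈ 0.957400
step 2 [1y] swap r/2=639/18935: DF=(1 − 639/18935·(0.957400))/(1+639/18935) = 9361/10000 ≈ 0.936100
step 3 [1.5y] swap r/2=142/5645: DF=(1 − 142/5645·(0.957400+0.936100))/(1+142/5645) = 929/1000 ≈ 0.929000
step 4 [2y] bond c/2=3/160: DF=(1547111/1600000 − 3/160·(0.957400+0.936100+0.929000))/(1+3/160) = 2243/2500 ≈ 0.897200
step 5 [2.5y] zero: DF = P = 891/1000 ≈ 0.891000
step 6 [3y] bond c/2=3/80: DF=(420541/400000 − 3/80·(0.957400+0.936100+0.929000+0.897200+0.891000))/(1+3/80) = 8467/10000 ≈ 0.846700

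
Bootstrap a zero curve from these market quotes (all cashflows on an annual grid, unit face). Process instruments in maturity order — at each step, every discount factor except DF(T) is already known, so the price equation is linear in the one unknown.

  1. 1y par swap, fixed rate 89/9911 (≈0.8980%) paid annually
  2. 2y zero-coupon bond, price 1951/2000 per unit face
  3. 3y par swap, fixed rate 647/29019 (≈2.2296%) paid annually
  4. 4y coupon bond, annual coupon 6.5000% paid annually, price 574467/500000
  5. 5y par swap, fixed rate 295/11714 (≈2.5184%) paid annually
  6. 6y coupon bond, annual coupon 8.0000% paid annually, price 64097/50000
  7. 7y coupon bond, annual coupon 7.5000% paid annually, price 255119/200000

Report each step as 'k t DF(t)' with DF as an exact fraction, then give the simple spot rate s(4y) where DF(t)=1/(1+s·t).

step 1 [1y] swap r/1=89/9911: DF=(1 − 89/9911·(0))/(1+89/9911) = 9911/10000 ≈ 0.991100
step 2 [2y] zero: DF = P = 1951/2000 ≈ 0.975500
step 3 [3y] swap r/1=647/29019: DF=(1 − 647/29019·(0.991100+0.975500))/(1+647/29019) = 9353/10000 ≈ 0.935300
step 4 [4y] bond c/1=13/200: DF=(574467/500000 − 13/200·(0.991100+0.975500+0.935300))/(1+13/200) = 9017/10000 ≈ 0.901700
step 5 [5y] swap r/1=295/11714: DF=(1 − 295/11714·(0.991100+0.975500+0.935300+0.901700))/(1+295/11714) = 441/500 ≈ 0.882000
step 6 [6y] bond c/1=2/25: DF=(64097/50000 − 2/25·(0.991100+0.975500+0.935300+0.901700+0.882000))/(1+2/25) = 8399/10000 ≈ 0.839900
step 7 [7y] bond c/1=3/40: DF=(255119/200000 − 3/40·(0.991100+0.975500+0.935300+0.901700+0.882000+0.839900))/(1+3/40) = 8011/10000 ≈ 0.801100

1 1 9911/10000
2 2 1951/2000
3 3 9353/10000
4 4 9017/10000
5 5 441/500
6 6 8399/10000
7 7 8011/10000
s(4y) = (1/(9017/10000) − 1)/(4) = 983/36068 ≈ 2.7254%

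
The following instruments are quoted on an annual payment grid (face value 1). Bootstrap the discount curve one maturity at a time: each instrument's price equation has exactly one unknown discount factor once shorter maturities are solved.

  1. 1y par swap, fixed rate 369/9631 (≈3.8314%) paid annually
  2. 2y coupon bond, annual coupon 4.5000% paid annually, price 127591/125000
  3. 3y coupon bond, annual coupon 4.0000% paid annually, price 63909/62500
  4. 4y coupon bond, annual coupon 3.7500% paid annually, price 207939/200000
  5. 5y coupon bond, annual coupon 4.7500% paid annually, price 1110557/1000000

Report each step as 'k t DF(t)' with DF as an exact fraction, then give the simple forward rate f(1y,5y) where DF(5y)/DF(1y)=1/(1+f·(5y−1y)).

1 1 9631/10000
2 2 9353/10000
3 3 4551/5000
4 4 4503/5000
5 5 223/250
f(1y,5y) = ((9631/10000)/(223/250) − 1)/(4) = 711/35680 ≈ 1.9927%

step 1 [1y] swap r/1=369/9631: DF=(1 − 369/9631·(0))/(1+369/9631) = 9631/10000 ≈ 0.963100
step 2 [2y] bond c/1=9/200: DF=(127591/125000 − 9/200·(0.963100))/(1+9/200) = 9353/10000 ≈ 0.935300
step 3 [3y] bond c/1=1/25: DF=(63909/62500 − 1/25·(0.963100+0.935300))/(1+1/25) = 4551/5000 ≈ 0.910200
step 4 [4y] bond c/1=3/80: DF=(207939/200000 − 3/80·(0.963100+0.935300+0.910200))/(1+3/80) = 4503/5000 ≈ 0.900600
step 5 [5y] bond c/1=19/400: DF=(1110557/1000000 − 19/400·(0.963100+0.935300+0.910200+0.900600))/(1+19/400) = 223/250 ≈ 0.892000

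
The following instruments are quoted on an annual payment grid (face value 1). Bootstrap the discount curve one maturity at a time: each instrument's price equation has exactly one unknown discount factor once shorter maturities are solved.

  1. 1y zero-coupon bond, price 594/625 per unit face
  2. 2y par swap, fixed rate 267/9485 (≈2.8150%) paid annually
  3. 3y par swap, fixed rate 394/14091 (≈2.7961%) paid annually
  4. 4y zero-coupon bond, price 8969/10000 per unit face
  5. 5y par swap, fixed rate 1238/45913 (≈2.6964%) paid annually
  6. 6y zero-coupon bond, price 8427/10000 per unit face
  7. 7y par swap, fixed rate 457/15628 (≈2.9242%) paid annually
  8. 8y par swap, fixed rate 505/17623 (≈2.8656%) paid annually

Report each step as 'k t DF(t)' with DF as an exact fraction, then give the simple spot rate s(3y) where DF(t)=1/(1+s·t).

1 1 594/625
2 2 4733/5000
3 3 2303/2500
4 4 8969/10000
5 5 4381/5000
6 6 8427/10000
7 7 2043/2500
8 8 399/500
s(3y) = (1/(2303/2500) − 1)/(3) = 197/6909 ≈ 2.8514%

step 1 [1y] zero: DF = P = 594/625 ≈ 0.950400
step 2 [2y] swap r/1=267/9485: DF=(1 − 267/9485·(0.950400))/(1+267/9485) = 4733/5000 ≈ 0.946600
step 3 [3y] swap r/1=394/14091: DF=(1 − 394/14091·(0.950400+0.946600))/(1+394/14091) = 2303/2500 ≈ 0.921200
step 4 [4y] zero: DF = P = 8969/10000 ≈ 0.896900
step 5 [5y] swap r/1=1238/45913: DF=(1 − 1238/45913·(0.950400+0.946600+0.921200+0.896900))/(1+1238/45913) = 4381/5000 ≈ 0.876200
step 6 [6y] zero: DF = P = 8427/10000 ≈ 0.842700
step 7 [7y] swap r/1=457/15628: DF=(1 − 457/15628·(0.950400+0.946600+0.921200+0.896900+0.876200+0.842700))/(1+457/15628) = 2043/2500 ≈ 0.817200
step 8 [8y] swap r/1=505/17623: DF=(1 − 505/17623·(0.950400+0.946600+0.921200+0.896900+0.876200+0.842700+0.817200))/(1+505/17623) = 399/500 ≈ 0.798000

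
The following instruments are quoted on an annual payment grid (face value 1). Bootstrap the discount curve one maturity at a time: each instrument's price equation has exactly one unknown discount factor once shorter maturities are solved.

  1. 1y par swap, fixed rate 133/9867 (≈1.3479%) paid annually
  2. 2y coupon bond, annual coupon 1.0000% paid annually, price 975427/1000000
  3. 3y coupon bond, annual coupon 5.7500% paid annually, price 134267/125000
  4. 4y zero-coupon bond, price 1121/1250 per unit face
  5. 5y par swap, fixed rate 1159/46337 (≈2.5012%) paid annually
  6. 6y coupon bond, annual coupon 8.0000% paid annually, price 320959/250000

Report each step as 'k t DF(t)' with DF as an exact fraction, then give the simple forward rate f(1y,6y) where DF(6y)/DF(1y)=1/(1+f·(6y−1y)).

1 1 9867/10000
2 2 239/250
3 3 9101/10000
4 4 1121/1250
5 5 8841/10000
6 6 1691/2000
f(1y,6y) = ((9867/10000)/(1691/2000) − 1)/(5) = 1412/42275 ≈ 3.3400%

step 1 [1y] swap r/1=133/9867: DF=(1 − 133/9867·(0))/(1+133/9867) = 9867/10000 ≈ 0.986700
step 2 [2y] bond c/1=1/100: DF=(975427/1000000 − 1/100·(0.986700))/(1+1/100) = 239/250 ≈ 0.956000
step 3 [3y] bond c/1=23/400: DF=(134267/125000 − 23/400·(0.986700+0.956000))/(1+23/400) = 9101/10000 ≈ 0.910100
step 4 [4y] zero: DF = P = 1121/1250 ≈ 0.896800
step 5 [5y] swap r/1=1159/46337: DF=(1 − 1159/46337·(0.986700+0.956000+0.910100+0.896800))/(1+1159/46337) = 8841/10000 ≈ 0.884100
step 6 [6y] bond c/1=2/25: DF=(320959/250000 − 2/25·(0.986700+0.956000+0.910100+0.896800+0.884100))/(1+2/25) = 1691/2000 ≈ 0.845500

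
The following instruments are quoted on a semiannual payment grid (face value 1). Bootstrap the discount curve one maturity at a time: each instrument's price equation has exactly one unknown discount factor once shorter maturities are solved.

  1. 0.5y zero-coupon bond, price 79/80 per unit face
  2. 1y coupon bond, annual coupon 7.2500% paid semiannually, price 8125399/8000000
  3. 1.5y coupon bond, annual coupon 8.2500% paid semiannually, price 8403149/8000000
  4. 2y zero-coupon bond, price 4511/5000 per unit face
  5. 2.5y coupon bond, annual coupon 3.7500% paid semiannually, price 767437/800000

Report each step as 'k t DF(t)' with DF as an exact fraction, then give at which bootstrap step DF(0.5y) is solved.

1 1/2 79/80
2 1 591/625
3 3/2 4661/5000
4 2 4511/5000
5 5/2 8723/10000
DF(0.5y) is solved at step 1

step 1 [0.5y] zero: DF = P = 79/80 ≈ 0.987500
step 2 [1y] bond c/2=29/800: DF=(8125399/8000000 − 29/800·(0.987500))/(1+29/800) = 591/625 ≈ 0.945600
step 3 [1.5y] bond c/2=33/800: DF=(8403149/8000000 − 33/800·(0.987500+0.945600))/(1+33/800) = 4661/5000 ≈ 0.932200
step 4 [2y] zero: DF = P = 4511/5000 ≈ 0.902200
step 5 [2.5y] bond c/2=3/160: DF=(767437/800000 − 3/160·(0.987500+0.945600+0.932200+0.902200))/(1+3/160) = 8723/10000 ≈ 0.872300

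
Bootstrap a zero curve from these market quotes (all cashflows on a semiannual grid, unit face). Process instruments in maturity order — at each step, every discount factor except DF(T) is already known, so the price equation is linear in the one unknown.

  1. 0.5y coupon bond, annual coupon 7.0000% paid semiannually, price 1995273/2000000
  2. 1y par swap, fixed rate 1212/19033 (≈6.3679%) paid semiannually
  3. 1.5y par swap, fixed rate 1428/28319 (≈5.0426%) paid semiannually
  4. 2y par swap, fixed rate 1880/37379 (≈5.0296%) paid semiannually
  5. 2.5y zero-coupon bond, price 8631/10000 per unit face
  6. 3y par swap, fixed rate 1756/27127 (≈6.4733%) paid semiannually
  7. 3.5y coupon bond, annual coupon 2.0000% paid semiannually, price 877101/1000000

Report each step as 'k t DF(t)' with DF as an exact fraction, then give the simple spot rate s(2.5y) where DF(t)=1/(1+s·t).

step 1 [0.5y] bond c/2=7/200: DF=(1995273/2000000 − 7/200·(0))/(1+7/200) = 9639/10000 ≈ 0.963900
step 2 [1y] swap r/2=606/19033: DF=(1 − 606/19033·(0.963900))/(1+606/19033) = 4697/5000 ≈ 0.939400
step 3 [1.5y] swap r/2=714/28319: DF=(1 − 714/28319·(0.963900+0.939400))/(1+714/28319) = 4643/5000 ≈ 0.928600
step 4 [2y] swap r/2=940/37379: DF=(1 − 940/37379·(0.963900+0.939400+0.928600))/(1+940/37379) = 453/500 ≈ 0.906000
step 5 [2.5y] zero: DF = P = 8631/10000 ≈ 0.863100
step 6 [3y] swap r/2=878/27127: DF=(1 − 878/27127·(0.963900+0.939400+0.928600+0.906000+0.863100))/(1+878/27127) = 2061/2500 ≈ 0.824400
step 7 [3.5y] bond c/2=1/100: DF=(877101/1000000 − 1/100·(0.963900+0.939400+0.928600+0.906000+0.863100+0.824400))/(1+1/100) = 8147/10000 ≈ 0.814700

1 1/2 9639/10000
2 1 4697/5000
3 3/2 4643/5000
4 2 453/500
5 5/2 8631/10000
6 3 2061/2500
7 7/2 8147/10000
s(2.5y) = (1/(8631/10000) − 1)/(5/2) = 2738/43155 ≈ 6.3446%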